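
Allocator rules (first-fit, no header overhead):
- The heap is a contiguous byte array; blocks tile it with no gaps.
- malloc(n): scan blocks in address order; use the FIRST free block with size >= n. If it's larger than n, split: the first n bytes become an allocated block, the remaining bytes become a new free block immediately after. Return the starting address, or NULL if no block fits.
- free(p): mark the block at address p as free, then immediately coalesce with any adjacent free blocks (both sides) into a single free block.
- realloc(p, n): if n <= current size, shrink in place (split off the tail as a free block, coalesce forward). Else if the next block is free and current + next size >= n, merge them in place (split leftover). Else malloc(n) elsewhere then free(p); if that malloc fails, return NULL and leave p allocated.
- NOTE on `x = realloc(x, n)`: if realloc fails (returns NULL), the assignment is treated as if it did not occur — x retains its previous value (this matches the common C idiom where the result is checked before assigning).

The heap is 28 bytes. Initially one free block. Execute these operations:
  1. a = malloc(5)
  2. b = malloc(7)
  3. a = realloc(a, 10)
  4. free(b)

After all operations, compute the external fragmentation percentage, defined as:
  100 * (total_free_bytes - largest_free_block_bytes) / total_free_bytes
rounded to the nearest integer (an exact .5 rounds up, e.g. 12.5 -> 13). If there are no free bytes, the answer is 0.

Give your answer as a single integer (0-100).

Op 1: a = malloc(5) -> a = 0; heap: [0-4 ALLOC][5-27 FREE]
Op 2: b = malloc(7) -> b = 5; heap: [0-4 ALLOC][5-11 ALLOC][12-27 FREE]
Op 3: a = realloc(a, 10) -> a = 12; heap: [0-4 FREE][5-11 ALLOC][12-21 ALLOC][22-27 FREE]
Op 4: free(b) -> (freed b); heap: [0-11 FREE][12-21 ALLOC][22-27 FREE]
Free blocks: [12 6] total_free=18 largest=12 -> 100*(18-12)/18 = 600/18 ≈ 33.333 -> rounds to 33

Answer: 33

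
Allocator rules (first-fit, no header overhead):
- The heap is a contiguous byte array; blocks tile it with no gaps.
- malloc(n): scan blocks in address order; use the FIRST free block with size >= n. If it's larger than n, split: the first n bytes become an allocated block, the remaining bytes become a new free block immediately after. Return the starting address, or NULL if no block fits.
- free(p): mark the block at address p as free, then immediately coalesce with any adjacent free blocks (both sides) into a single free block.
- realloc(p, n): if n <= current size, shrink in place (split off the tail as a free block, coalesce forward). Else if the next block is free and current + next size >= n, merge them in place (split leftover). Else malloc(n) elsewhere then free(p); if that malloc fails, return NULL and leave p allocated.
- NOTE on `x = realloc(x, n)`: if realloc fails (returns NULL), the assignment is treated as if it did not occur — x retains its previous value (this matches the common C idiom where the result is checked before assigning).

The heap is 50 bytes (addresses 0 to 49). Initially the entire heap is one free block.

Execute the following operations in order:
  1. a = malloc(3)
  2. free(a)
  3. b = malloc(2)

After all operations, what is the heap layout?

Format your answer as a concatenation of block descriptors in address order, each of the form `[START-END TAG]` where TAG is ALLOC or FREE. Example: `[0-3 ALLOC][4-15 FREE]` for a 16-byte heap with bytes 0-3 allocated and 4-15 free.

Op 1: a = malloc(3) -> a = 0; heap: [0-2 ALLOC][3-49 FREE]
Op 2: free(a) -> (freed a); heap: [0-49 FREE]
Op 3: b = malloc(2) -> b = 0; heap: [0-1 ALLOC][2-49 FREE]

Answer: [0-1 ALLOC][2-49 FREE]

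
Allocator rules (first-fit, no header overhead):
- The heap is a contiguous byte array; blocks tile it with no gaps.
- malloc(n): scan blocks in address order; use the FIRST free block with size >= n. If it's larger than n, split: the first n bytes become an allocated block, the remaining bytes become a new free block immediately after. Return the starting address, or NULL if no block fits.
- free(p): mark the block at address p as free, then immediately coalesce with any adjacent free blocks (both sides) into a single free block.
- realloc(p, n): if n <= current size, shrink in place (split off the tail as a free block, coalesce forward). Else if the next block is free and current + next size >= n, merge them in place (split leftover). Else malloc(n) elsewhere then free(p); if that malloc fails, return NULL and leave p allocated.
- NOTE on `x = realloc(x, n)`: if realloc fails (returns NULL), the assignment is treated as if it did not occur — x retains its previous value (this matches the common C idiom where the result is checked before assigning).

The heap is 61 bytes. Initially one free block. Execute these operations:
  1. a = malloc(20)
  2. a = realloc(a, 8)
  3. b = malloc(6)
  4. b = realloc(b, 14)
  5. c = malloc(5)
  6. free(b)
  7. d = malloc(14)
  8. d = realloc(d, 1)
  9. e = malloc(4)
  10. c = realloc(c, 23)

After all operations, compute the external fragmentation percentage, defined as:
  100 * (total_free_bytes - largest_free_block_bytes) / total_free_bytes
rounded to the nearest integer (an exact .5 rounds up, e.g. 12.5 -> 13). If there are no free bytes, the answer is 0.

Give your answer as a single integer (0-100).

Answer: 36

Derivation:
Op 1: a = malloc(20) -> a = 0; heap: [0-19 ALLOC][20-60 FREE]
Op 2: a = realloc(a, 8) -> a = 0; heap: [0-7 ALLOC][8-60 FREE]
Op 3: b = malloc(6) -> b = 8; heap: [0-7 ALLOC][8-13 ALLOC][14-60 FREE]
Op 4: b = realloc(b, 14) -> b = 8; heap: [0-7 ALLOC][8-21 ALLOC][22-60 FREE]
Op 5: c = malloc(5) -> c = 22; heap: [0-7 ALLOC][8-21 ALLOC][22-26 ALLOC][27-60 FREE]
Op 6: free(b) -> (freed b); heap: [0-7 ALLOC][8-21 FREE][22-26 ALLOC][27-60 FREE]
Op 7: d = malloc(14) -> d = 8; heap: [0-7 ALLOC][8-21 ALLOC][22-26 ALLOC][27-60 FREE]
Op 8: d = realloc(d, 1) -> d = 8; heap: [0-7 ALLOC][8-8 ALLOC][9-21 FREE][22-26 ALLOC][27-60 FREE]
Op 9: e = malloc(4) -> e = 9; heap: [0-7 ALLOC][8-8 ALLOC][9-12 ALLOC][13-21 FREE][22-26 ALLOC][27-60 FREE]
Op 10: c = realloc(c, 23) -> c = 22; heap: [0-7 ALLOC][8-8 ALLOC][9-12 ALLOC][13-21 FREE][22-44 ALLOC][45-60 FREE]
Free blocks: [9 16] total_free=25 largest=16 -> 100*(25-16)/25 = 900/25 = 36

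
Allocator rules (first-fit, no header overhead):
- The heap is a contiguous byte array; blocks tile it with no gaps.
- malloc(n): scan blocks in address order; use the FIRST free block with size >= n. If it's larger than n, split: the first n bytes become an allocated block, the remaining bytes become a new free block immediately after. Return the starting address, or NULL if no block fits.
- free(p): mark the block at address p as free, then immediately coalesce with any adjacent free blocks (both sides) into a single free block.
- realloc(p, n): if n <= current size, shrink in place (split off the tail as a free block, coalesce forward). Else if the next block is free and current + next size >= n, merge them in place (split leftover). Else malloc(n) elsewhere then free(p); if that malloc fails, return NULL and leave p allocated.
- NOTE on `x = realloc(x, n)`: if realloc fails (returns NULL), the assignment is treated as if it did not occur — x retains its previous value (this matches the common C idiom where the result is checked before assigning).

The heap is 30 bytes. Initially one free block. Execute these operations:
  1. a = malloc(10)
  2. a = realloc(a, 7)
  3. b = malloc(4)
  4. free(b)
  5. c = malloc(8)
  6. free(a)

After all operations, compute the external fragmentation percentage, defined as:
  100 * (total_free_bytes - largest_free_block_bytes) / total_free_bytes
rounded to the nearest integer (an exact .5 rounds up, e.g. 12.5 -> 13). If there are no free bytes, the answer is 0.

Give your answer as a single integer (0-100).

Answer: 32

Derivation:
Op 1: a = malloc(10) -> a = 0; heap: [0-9 ALLOC][10-29 FREE]
Op 2: a = realloc(a, 7) -> a = 0; heap: [0-6 ALLOC][7-29 FREE]
Op 3: b = malloc(4) -> b = 7; heap: [0-6 ALLOC][7-10 ALLOC][11-29 FREE]
Op 4: free(b) -> (freed b); heap: [0-6 ALLOC][7-29 FREE]
Op 5: c = malloc(8) -> c = 7; heap: [0-6 ALLOC][7-14 ALLOC][15-29 FREE]
Op 6: free(a) -> (freed a); heap: [0-6 FREE][7-14 ALLOC][15-29 FREE]
Free blocks: [7 15] total_free=22 largest=15 -> 100*(22-15)/22 = 700/22 ≈ 31.818 -> rounds to 32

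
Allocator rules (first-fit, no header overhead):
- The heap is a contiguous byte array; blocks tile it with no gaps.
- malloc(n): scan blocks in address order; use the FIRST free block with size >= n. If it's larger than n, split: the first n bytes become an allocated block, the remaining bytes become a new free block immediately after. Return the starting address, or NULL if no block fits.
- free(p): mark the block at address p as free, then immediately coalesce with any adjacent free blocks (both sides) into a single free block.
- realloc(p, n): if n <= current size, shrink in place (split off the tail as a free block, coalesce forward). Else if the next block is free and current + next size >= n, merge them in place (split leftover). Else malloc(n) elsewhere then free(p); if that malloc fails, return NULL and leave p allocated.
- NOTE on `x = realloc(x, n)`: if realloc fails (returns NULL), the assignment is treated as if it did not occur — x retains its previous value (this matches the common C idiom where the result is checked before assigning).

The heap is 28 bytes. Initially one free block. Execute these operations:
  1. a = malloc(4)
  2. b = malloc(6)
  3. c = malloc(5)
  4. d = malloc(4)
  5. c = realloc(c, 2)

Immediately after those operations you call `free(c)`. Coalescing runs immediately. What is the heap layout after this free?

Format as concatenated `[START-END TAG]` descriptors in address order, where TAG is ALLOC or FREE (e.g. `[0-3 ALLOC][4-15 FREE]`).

Op 1: a = malloc(4) -> a = 0; heap: [0-3 ALLOC][4-27 FREE]
Op 2: b = malloc(6) -> b = 4; heap: [0-3 ALLOC][4-9 ALLOC][10-27 FREE]
Op 3: c = malloc(5) -> c = 10; heap: [0-3 ALLOC][4-9 ALLOC][10-14 ALLOC][15-27 FREE]
Op 4: d = malloc(4) -> d = 15; heap: [0-3 ALLOC][4-9 ALLOC][10-14 ALLOC][15-18 ALLOC][19-27 FREE]
Op 5: c = realloc(c, 2) -> c = 10; heap: [0-3 ALLOC][4-9 ALLOC][10-11 ALLOC][12-14 FREE][15-18 ALLOC][19-27 FREE]
free(c): c = 10 -> block [10-11 ALLOC]; mark free, coalesce with adjacent free neighbors -> [0-3 ALLOC][4-9 ALLOC][10-14 FREE][15-18 ALLOC][19-27 FREE]

Answer: [0-3 ALLOC][4-9 ALLOC][10-14 FREE][15-18 ALLOC][19-27 FREE]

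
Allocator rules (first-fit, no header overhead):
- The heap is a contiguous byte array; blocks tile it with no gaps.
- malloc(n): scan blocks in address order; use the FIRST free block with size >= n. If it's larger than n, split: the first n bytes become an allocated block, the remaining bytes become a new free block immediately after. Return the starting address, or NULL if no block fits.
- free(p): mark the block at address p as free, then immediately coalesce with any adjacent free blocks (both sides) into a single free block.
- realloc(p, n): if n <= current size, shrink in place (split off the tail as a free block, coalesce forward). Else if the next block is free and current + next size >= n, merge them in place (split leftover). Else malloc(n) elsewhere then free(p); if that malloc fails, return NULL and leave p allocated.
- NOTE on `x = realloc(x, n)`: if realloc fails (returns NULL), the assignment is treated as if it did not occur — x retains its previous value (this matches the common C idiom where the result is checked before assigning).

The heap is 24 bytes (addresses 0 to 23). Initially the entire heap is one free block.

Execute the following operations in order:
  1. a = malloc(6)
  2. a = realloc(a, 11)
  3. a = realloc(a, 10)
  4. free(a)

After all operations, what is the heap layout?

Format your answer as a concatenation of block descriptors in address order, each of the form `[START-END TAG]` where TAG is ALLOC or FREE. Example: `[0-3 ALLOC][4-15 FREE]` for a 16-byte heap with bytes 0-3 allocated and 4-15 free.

Answer: [0-23 FREE]

Derivation:
Op 1: a = malloc(6) -> a = 0; heap: [0-5 ALLOC][6-23 FREE]
Op 2: a = realloc(a, 11) -> a = 0; heap: [0-10 ALLOC][11-23 FREE]
Op 3: a = realloc(a, 10) -> a = 0; heap: [0-9 ALLOC][10-23 FREE]
Op 4: free(a) -> (freed a); heap: [0-23 FREE]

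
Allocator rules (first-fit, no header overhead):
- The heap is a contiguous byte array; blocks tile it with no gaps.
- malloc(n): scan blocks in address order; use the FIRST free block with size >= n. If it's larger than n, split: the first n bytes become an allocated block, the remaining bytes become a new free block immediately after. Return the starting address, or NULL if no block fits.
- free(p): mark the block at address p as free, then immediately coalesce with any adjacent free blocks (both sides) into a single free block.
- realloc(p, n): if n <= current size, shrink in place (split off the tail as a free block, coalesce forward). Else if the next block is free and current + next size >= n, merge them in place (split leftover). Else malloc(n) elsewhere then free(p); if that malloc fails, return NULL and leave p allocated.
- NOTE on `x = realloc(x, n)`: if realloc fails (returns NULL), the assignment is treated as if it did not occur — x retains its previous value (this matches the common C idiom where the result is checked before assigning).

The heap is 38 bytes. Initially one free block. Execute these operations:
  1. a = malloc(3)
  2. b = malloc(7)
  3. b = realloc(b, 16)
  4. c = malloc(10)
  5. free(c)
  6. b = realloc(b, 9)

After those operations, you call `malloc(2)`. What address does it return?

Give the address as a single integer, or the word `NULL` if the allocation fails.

Answer: 12

Derivation:
Op 1: a = malloc(3) -> a = 0; heap: [0-2 ALLOC][3-37 FREE]
Op 2: b = malloc(7) -> b = 3; heap: [0-2 ALLOC][3-9 ALLOC][10-37 FREE]
Op 3: b = realloc(b, 16) -> b = 3; heap: [0-2 ALLOC][3-18 ALLOC][19-37 FREE]
Op 4: c = malloc(10) -> c = 19; heap: [0-2 ALLOC][3-18 ALLOC][19-28 ALLOC][29-37 FREE]
Op 5: free(c) -> (freed c); heap: [0-2 ALLOC][3-18 ALLOC][19-37 FREE]
Op 6: b = realloc(b, 9) -> b = 3; heap: [0-2 ALLOC][3-11 ALLOC][12-37 FREE]
malloc(2): first-fit scan over [0-2 ALLOC][3-11 ALLOC][12-37 FREE] -> 12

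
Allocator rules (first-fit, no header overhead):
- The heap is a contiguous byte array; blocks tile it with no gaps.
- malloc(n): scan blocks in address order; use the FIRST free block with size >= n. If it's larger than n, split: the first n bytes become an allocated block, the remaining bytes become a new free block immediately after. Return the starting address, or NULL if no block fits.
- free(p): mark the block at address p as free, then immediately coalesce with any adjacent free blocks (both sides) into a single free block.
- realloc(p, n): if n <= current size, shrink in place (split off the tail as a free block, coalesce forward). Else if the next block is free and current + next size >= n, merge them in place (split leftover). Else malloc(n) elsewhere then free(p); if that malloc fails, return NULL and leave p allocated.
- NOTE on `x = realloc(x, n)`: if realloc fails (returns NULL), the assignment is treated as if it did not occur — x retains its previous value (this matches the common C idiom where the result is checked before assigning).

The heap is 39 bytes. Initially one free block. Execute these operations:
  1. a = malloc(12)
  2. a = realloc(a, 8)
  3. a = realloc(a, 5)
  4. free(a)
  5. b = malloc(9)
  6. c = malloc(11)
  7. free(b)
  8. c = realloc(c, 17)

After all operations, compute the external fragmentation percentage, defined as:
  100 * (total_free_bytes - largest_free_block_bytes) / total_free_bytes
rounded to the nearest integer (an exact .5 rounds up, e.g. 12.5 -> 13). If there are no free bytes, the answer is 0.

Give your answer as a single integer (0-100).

Answer: 41

Derivation:
Op 1: a = malloc(12) -> a = 0; heap: [0-11 ALLOC][12-38 FREE]
Op 2: a = realloc(a, 8) -> a = 0; heap: [0-7 ALLOC][8-38 FREE]
Op 3: a = realloc(a, 5) -> a = 0; heap: [0-4 ALLOC][5-38 FREE]
Op 4: free(a) -> (freed a); heap: [0-38 FREE]
Op 5: b = malloc(9) -> b = 0; heap: [0-8 ALLOC][9-38 FREE]
Op 6: c = malloc(11) -> c = 9; heap: [0-8 ALLOC][9-19 ALLOC][20-38 FREE]
Op 7: free(b) -> (freed b); heap: [0-8 FREE][9-19 ALLOC][20-38 FREE]
Op 8: c = realloc(c, 17) -> c = 9; heap: [0-8 FREE][9-25 ALLOC][26-38 FREE]
Free blocks: [9 13] total_free=22 largest=13 -> 100*(22-13)/22 = 900/22 ≈ 40.909 -> rounds to 41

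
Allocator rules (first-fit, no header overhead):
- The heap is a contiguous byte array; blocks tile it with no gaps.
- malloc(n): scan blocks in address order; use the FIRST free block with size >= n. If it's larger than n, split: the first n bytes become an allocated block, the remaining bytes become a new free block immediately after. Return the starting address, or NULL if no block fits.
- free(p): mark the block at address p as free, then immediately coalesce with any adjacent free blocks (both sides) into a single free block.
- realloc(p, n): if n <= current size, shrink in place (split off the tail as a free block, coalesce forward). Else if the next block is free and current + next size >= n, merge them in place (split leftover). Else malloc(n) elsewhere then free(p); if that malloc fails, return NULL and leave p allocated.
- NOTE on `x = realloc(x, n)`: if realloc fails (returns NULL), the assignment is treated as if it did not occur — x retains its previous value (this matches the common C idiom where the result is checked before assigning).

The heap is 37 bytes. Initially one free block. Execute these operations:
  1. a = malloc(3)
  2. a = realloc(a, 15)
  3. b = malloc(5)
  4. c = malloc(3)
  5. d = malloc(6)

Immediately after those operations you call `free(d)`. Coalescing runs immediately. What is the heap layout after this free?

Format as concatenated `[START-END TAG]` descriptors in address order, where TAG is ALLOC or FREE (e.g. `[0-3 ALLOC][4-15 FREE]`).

Op 1: a = malloc(3) -> a = 0; heap: [0-2 ALLOC][3-36 FREE]
Op 2: a = realloc(a, 15) -> a = 0; heap: [0-14 ALLOC][15-36 FREE]
Op 3: b = malloc(5) -> b = 15; heap: [0-14 ALLOC][15-19 ALLOC][20-36 FREE]
Op 4: c = malloc(3) -> c = 20; heap: [0-14 ALLOC][15-19 ALLOC][20-22 ALLOC][23-36 FREE]
Op 5: d = malloc(6) -> d = 23; heap: [0-14 ALLOC][15-19 ALLOC][20-22 ALLOC][23-28 ALLOC][29-36 FREE]
free(d): d = 23 -> block [23-28 ALLOC]; mark free, coalesce with adjacent free neighbors -> [0-14 ALLOC][15-19 ALLOC][20-22 ALLOC][23-36 FREE]

Answer: [0-14 ALLOC][15-19 ALLOC][20-22 ALLOC][23-36 FREE]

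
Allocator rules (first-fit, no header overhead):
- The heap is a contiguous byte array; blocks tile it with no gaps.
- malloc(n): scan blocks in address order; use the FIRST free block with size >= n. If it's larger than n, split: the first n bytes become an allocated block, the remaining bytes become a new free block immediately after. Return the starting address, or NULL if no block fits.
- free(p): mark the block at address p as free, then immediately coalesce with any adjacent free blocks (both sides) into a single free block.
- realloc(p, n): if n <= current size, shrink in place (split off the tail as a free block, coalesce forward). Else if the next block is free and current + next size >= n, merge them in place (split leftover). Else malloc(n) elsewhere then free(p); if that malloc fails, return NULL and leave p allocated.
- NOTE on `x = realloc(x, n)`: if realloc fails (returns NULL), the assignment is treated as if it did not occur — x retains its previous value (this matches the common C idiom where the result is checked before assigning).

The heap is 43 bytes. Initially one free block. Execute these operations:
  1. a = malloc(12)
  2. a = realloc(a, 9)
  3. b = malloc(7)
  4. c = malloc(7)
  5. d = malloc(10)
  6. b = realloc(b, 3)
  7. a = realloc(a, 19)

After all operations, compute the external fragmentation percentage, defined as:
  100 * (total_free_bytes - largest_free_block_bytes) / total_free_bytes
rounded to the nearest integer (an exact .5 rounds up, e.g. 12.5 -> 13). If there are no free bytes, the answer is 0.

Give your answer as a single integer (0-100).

Op 1: a = malloc(12) -> a = 0; heap: [0-11 ALLOC][12-42 FREE]
Op 2: a = realloc(a, 9) -> a = 0; heap: [0-8 ALLOC][9-42 FREE]
Op 3: b = malloc(7) -> b = 9; heap: [0-8 ALLOC][9-15 ALLOC][16-42 FREE]
Op 4: c = malloc(7) -> c = 16; heap: [0-8 ALLOC][9-15 ALLOC][16-22 ALLOC][23-42 FREE]
Op 5: d = malloc(10) -> d = 23; heap: [0-8 ALLOC][9-15 ALLOC][16-22 ALLOC][23-32 ALLOC][33-42 FREE]
Op 6: b = realloc(b, 3) -> b = 9; heap: [0-8 ALLOC][9-11 ALLOC][12-15 FREE][16-22 ALLOC][23-32 ALLOC][33-42 FREE]
Op 7: a = realloc(a, 19) -> NULL (a unchanged); heap: [0-8 ALLOC][9-11 ALLOC][12-15 FREE][16-22 ALLOC][23-32 ALLOC][33-42 FREE]
Free blocks: [4 10] total_free=14 largest=10 -> 100*(14-10)/14 = 400/14 ≈ 28.571 -> rounds to 29

Answer: 29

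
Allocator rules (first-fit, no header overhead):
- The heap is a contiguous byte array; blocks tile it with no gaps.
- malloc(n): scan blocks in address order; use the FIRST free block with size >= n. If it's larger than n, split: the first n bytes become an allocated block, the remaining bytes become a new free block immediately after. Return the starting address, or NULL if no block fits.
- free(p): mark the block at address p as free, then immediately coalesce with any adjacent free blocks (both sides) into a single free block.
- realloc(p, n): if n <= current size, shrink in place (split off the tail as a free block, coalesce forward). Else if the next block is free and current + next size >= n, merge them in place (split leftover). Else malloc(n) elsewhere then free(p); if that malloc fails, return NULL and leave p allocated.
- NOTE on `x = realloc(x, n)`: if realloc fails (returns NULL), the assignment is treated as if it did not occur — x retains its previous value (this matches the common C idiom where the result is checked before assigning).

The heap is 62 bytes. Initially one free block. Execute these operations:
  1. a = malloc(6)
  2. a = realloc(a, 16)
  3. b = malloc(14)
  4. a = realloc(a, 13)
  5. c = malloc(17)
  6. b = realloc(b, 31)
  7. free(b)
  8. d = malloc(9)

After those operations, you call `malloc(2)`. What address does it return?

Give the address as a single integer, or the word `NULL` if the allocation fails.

Op 1: a = malloc(6) -> a = 0; heap: [0-5 ALLOC][6-61 FREE]
Op 2: a = realloc(a, 16) -> a = 0; heap: [0-15 ALLOC][16-61 FREE]
Op 3: b = malloc(14) -> b = 16; heap: [0-15 ALLOC][16-29 ALLOC][30-61 FREE]
Op 4: a = realloc(a, 13) -> a = 0; heap: [0-12 ALLOC][13-15 FREE][16-29 ALLOC][30-61 FREE]
Op 5: c = malloc(17) -> c = 30; heap: [0-12 ALLOC][13-15 FREE][16-29 ALLOC][30-46 ALLOC][47-61 FREE]
Op 6: b = realloc(b, 31) -> NULL (b unchanged); heap: [0-12 ALLOC][13-15 FREE][16-29 ALLOC][30-46 ALLOC][47-61 FREE]
Op 7: free(b) -> (freed b); heap: [0-12 ALLOC][13-29 FREE][30-46 ALLOC][47-61 FREE]
Op 8: d = malloc(9) -> d = 13; heap: [0-12 ALLOC][13-21 ALLOC][22-29 FREE][30-46 ALLOC][47-61 FREE]
malloc(2): first-fit scan over [0-12 ALLOC][13-21 ALLOC][22-29 FREE][30-46 ALLOC][47-61 FREE] -> 22

Answer: 22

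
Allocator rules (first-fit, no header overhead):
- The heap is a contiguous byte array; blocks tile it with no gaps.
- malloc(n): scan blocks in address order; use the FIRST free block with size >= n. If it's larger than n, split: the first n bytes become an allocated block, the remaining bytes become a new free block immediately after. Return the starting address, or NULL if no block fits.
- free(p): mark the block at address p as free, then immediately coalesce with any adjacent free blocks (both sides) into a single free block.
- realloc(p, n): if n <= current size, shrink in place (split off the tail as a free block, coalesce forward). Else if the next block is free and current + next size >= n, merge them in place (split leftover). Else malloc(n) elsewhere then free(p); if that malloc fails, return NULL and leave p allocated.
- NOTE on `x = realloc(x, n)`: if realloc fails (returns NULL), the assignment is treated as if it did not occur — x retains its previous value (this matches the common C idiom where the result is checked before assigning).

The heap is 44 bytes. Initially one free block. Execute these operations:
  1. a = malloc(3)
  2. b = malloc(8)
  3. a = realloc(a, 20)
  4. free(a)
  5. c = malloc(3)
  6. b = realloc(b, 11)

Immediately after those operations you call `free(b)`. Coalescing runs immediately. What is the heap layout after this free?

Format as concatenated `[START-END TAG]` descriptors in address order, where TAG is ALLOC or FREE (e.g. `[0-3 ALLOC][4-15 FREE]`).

Answer: [0-2 ALLOC][3-43 FREE]

Derivation:
Op 1: a = malloc(3) -> a = 0; heap: [0-2 ALLOC][3-43 FREE]
Op 2: b = malloc(8) -> b = 3; heap: [0-2 ALLOC][3-10 ALLOC][11-43 FREE]
Op 3: a = realloc(a, 20) -> a = 11; heap: [0-2 FREE][3-10 ALLOC][11-30 ALLOC][31-43 FREE]
Op 4: free(a) -> (freed a); heap: [0-2 FREE][3-10 ALLOC][11-43 FREE]
Op 5: c = malloc(3) -> c = 0; heap: [0-2 ALLOC][3-10 ALLOC][11-43 FREE]
Op 6: b = realloc(b, 11) -> b = 3; heap: [0-2 ALLOC][3-13 ALLOC][14-43 FREE]
free(b): b = 3 -> block [3-13 ALLOC]; mark free, coalesce with adjacent free neighbors -> [0-2 ALLOC][3-43 FREE]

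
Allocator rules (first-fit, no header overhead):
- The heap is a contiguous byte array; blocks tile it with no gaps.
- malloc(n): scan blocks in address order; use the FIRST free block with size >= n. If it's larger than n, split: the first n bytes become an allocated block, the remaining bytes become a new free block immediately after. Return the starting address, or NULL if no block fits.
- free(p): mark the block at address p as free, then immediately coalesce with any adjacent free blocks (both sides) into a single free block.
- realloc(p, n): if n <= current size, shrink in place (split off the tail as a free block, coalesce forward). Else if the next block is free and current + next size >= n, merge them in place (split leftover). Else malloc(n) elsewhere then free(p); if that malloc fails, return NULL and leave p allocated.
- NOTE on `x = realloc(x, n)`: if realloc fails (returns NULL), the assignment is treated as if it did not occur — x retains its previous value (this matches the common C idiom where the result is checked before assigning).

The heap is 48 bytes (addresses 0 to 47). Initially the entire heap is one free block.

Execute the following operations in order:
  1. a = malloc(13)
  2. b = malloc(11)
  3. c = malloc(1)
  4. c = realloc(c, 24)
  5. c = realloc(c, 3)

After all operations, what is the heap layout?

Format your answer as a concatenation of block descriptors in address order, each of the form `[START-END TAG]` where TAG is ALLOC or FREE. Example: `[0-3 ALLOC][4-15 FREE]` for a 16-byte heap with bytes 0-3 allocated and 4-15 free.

Op 1: a = malloc(13) -> a = 0; heap: [0-12 ALLOC][13-47 FREE]
Op 2: b = malloc(11) -> b = 13; heap: [0-12 ALLOC][13-23 ALLOC][24-47 FREE]
Op 3: c = malloc(1) -> c = 24; heap: [0-12 ALLOC][13-23 ALLOC][24-24 ALLOC][25-47 FREE]
Op 4: c = realloc(c, 24) -> c = 24; heap: [0-12 ALLOC][13-23 ALLOC][24-47 ALLOC]
Op 5: c = realloc(c, 3) -> c = 24; heap: [0-12 ALLOC][13-23 ALLOC][24-26 ALLOC][27-47 FREE]

Answer: [0-12 ALLOC][13-23 ALLOC][24-26 ALLOC][27-47 FREE]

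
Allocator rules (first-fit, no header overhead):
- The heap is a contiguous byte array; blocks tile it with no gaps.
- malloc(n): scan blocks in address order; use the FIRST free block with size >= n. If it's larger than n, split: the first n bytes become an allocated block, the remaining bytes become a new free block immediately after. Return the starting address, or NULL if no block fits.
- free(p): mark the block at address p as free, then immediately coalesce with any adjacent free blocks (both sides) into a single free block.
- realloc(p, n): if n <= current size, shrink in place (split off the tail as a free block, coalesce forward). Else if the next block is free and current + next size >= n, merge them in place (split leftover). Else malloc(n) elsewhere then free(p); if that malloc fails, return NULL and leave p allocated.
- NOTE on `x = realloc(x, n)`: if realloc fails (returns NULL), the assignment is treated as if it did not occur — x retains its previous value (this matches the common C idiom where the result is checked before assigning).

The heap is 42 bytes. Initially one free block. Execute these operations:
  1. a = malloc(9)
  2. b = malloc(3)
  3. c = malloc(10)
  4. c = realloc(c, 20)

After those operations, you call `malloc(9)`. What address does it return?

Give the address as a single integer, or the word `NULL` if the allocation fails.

Op 1: a = malloc(9) -> a = 0; heap: [0-8 ALLOC][9-41 FREE]
Op 2: b = malloc(3) -> b = 9; heap: [0-8 ALLOC][9-11 ALLOC][12-41 FREE]
Op 3: c = malloc(10) -> c = 12; heap: [0-8 ALLOC][9-11 ALLOC][12-21 ALLOC][22-41 FREE]
Op 4: c = realloc(c, 20) -> c = 12; heap: [0-8 ALLOC][9-11 ALLOC][12-31 ALLOC][32-41 FREE]
malloc(9): first-fit scan over [0-8 ALLOC][9-11 ALLOC][12-31 ALLOC][32-41 FREE] -> 32

Answer: 32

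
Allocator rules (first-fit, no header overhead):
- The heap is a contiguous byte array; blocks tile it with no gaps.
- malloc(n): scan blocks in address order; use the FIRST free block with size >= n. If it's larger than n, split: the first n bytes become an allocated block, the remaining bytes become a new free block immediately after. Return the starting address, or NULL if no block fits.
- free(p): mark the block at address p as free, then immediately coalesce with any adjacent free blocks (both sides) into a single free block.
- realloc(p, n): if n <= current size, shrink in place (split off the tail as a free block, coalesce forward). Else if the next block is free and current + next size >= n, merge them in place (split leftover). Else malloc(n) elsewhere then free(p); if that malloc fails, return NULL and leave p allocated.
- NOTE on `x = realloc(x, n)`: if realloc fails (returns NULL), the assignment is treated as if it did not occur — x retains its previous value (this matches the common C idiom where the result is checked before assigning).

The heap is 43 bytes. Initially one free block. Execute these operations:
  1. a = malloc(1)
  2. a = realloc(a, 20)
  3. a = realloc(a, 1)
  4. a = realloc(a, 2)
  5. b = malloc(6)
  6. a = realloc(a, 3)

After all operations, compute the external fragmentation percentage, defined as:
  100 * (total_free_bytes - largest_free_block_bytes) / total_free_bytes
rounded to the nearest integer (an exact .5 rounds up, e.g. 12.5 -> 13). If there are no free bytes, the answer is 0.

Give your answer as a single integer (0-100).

Op 1: a = malloc(1) -> a = 0; heap: [0-0 ALLOC][1-42 FREE]
Op 2: a = realloc(a, 20) -> a = 0; heap: [0-19 ALLOC][20-42 FREE]
Op 3: a = realloc(a, 1) -> a = 0; heap: [0-0 ALLOC][1-42 FREE]
Op 4: a = realloc(a, 2) -> a = 0; heap: [0-1 ALLOC][2-42 FREE]
Op 5: b = malloc(6) -> b = 2; heap: [0-1 ALLOC][2-7 ALLOC][8-42 FREE]
Op 6: a = realloc(a, 3) -> a = 8; heap: [0-1 FREE][2-7 ALLOC][8-10 ALLOC][11-42 FREE]
Free blocks: [2 32] total_free=34 largest=32 -> 100*(34-32)/34 = 200/34 ≈ 5.882 -> rounds to 6

Answer: 6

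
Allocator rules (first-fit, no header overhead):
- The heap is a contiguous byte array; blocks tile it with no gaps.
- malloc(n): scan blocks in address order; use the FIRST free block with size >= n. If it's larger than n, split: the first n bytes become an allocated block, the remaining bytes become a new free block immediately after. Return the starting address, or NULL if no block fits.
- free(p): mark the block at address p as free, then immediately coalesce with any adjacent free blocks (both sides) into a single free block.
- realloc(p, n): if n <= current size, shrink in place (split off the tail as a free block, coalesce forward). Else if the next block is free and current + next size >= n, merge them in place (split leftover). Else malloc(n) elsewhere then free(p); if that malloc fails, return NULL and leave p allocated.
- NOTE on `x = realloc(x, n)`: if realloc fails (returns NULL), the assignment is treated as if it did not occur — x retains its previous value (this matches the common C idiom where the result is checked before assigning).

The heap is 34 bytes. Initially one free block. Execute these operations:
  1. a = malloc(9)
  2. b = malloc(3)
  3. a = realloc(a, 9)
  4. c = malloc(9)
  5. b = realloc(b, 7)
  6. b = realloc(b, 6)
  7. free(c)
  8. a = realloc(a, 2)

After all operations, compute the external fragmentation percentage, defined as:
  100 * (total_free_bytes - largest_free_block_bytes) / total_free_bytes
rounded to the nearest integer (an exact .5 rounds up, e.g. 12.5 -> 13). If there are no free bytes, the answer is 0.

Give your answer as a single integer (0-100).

Answer: 27

Derivation:
Op 1: a = malloc(9) -> a = 0; heap: [0-8 ALLOC][9-33 FREE]
Op 2: b = malloc(3) -> b = 9; heap: [0-8 ALLOC][9-11 ALLOC][12-33 FREE]
Op 3: a = realloc(a, 9) -> a = 0; heap: [0-8 ALLOC][9-11 ALLOC][12-33 FREE]
Op 4: c = malloc(9) -> c = 12; heap: [0-8 ALLOC][9-11 ALLOC][12-20 ALLOC][21-33 FREE]
Op 5: b = realloc(b, 7) -> b = 21; heap: [0-8 ALLOC][9-11 FREE][12-20 ALLOC][21-27 ALLOC][28-33 FREE]
Op 6: b = realloc(b, 6) -> b = 21; heap: [0-8 ALLOC][9-11 FREE][12-20 ALLOC][21-26 ALLOC][27-33 FREE]
Op 7: free(c) -> (freed c); heap: [0-8 ALLOC][9-20 FREE][21-26 ALLOC][27-33 FREE]
Op 8: a = realloc(a, 2) -> a = 0; heap: [0-1 ALLOC][2-20 FREE][21-26 ALLOC][27-33 FREE]
Free blocks: [19 7] total_free=26 largest=19 -> 100*(26-19)/26 = 700/26 ≈ 26.923 -> rounds to 27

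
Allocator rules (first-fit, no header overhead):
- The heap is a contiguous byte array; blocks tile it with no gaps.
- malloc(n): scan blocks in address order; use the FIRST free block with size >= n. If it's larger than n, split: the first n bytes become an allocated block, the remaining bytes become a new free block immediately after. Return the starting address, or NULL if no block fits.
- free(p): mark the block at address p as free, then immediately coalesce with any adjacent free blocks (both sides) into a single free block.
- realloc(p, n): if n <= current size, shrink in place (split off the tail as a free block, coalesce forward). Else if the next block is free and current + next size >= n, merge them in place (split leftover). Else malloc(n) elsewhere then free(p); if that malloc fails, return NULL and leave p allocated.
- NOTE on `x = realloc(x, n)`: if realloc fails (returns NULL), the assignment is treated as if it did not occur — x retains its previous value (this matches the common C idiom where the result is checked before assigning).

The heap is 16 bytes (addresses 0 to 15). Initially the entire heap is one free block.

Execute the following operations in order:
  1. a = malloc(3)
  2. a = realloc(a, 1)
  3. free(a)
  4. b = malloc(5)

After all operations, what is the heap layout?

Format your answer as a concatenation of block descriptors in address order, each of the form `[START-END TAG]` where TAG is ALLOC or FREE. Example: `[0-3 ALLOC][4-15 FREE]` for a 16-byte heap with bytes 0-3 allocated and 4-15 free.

Op 1: a = malloc(3) -> a = 0; heap: [0-2 ALLOC][3-15 FREE]
Op 2: a = realloc(a, 1) -> a = 0; heap: [0-0 ALLOC][1-15 FREE]
Op 3: free(a) -> (freed a); heap: [0-15 FREE]
Op 4: b = malloc(5) -> b = 0; heap: [0-4 ALLOC][5-15 FREE]

Answer: [0-4 ALLOC][5-15 FREE]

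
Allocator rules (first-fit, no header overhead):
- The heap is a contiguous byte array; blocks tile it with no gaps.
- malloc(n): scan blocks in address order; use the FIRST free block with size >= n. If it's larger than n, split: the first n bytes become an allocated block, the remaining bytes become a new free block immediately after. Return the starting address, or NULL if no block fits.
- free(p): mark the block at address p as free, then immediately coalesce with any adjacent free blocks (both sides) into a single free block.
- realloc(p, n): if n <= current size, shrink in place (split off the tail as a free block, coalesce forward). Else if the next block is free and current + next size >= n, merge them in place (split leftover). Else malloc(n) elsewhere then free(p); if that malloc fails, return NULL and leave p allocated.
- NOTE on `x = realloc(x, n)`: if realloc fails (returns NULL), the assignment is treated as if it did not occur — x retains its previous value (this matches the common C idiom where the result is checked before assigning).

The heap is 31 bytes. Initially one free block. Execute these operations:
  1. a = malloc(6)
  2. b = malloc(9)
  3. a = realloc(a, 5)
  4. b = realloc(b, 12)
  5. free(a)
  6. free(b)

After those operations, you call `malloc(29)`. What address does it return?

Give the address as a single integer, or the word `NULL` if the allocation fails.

Answer: 0

Derivation:
Op 1: a = malloc(6) -> a = 0; heap: [0-5 ALLOC][6-30 FREE]
Op 2: b = malloc(9) -> b = 6; heap: [0-5 ALLOC][6-14 ALLOC][15-30 FREE]
Op 3: a = realloc(a, 5) -> a = 0; heap: [0-4 ALLOC][5-5 FREE][6-14 ALLOC][15-30 FREE]
Op 4: b = realloc(b, 12) -> b = 6; heap: [0-4 ALLOC][5-5 FREE][6-17 ALLOC][18-30 FREE]
Op 5: free(a) -> (freed a); heap: [0-5 FREE][6-17 ALLOC][18-30 FREE]
Op 6: free(b) -> (freed b); heap: [0-30 FREE]
malloc(29): first-fit scan over [0-30 FREE] -> 0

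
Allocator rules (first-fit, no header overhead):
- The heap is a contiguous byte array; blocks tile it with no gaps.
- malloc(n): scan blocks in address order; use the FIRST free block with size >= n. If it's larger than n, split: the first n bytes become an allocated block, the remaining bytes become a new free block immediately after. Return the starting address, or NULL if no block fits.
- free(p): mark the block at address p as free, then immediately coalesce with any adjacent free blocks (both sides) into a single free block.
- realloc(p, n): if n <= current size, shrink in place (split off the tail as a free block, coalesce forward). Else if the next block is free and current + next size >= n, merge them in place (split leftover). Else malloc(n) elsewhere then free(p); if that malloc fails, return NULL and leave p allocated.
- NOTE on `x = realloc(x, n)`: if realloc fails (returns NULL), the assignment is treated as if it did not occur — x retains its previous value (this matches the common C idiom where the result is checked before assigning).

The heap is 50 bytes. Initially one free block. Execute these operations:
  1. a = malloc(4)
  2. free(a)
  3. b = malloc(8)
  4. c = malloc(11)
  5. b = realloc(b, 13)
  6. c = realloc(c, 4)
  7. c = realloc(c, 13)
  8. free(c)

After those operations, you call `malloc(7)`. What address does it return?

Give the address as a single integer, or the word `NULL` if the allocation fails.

Answer: 0

Derivation:
Op 1: a = malloc(4) -> a = 0; heap: [0-3 ALLOC][4-49 FREE]
Op 2: free(a) -> (freed a); heap: [0-49 FREE]
Op 3: b = malloc(8) -> b = 0; heap: [0-7 ALLOC][8-49 FREE]
Op 4: c = malloc(11) -> c = 8; heap: [0-7 ALLOC][8-18 ALLOC][19-49 FREE]
Op 5: b = realloc(b, 13) -> b = 19; heap: [0-7 FREE][8-18 ALLOC][19-31 ALLOC][32-49 FREE]
Op 6: c = realloc(c, 4) -> c = 8; heap: [0-7 FREE][8-11 ALLOC][12-18 FREE][19-31 ALLOC][32-49 FREE]
Op 7: c = realloc(c, 13) -> c = 32; heap: [0-18 FREE][19-31 ALLOC][32-44 ALLOC][45-49 FREE]
Op 8: free(c) -> (freed c); heap: [0-18 FREE][19-31 ALLOC][32-49 FREE]
malloc(7): first-fit scan over [0-18 FREE][19-31 ALLOC][32-49 FREE] -> 0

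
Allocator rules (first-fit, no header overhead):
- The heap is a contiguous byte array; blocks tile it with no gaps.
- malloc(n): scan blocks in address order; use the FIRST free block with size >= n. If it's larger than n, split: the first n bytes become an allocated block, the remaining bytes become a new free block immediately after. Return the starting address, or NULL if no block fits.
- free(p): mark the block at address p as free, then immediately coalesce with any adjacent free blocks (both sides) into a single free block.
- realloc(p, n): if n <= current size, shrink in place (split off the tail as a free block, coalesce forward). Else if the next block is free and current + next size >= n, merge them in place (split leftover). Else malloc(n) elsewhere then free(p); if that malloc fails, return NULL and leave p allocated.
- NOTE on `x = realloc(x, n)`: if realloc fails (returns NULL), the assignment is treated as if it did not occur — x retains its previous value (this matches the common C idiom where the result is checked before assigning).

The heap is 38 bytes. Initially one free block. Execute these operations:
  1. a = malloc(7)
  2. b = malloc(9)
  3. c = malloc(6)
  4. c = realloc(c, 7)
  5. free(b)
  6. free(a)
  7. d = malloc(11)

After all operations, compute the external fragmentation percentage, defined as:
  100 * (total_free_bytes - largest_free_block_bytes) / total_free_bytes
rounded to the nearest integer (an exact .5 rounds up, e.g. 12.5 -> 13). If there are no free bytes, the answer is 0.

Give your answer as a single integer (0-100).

Answer: 25

Derivation:
Op 1: a = malloc(7) -> a = 0; heap: [0-6 ALLOC][7-37 FREE]
Op 2: b = malloc(9) -> b = 7; heap: [0-6 ALLOC][7-15 ALLOC][16-37 FREE]
Op 3: c = malloc(6) -> c = 16; heap: [0-6 ALLOC][7-15 ALLOC][16-21 ALLOC][22-37 FREE]
Op 4: c = realloc(c, 7) -> c = 16; heap: [0-6 ALLOC][7-15 ALLOC][16-22 ALLOC][23-37 FREE]
Op 5: free(b) -> (freed b); heap: [0-6 ALLOC][7-15 FREE][16-22 ALLOC][23-37 FREE]
Op 6: free(a) -> (freed a); heap: [0-15 FREE][16-22 ALLOC][23-37 FREE]
Op 7: d = malloc(11) -> d = 0; heap: [0-10 ALLOC][11-15 FREE][16-22 ALLOC][23-37 FREE]
Free blocks: [5 15] total_free=20 largest=15 -> 100*(20-15)/20 = 500/20 = 25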